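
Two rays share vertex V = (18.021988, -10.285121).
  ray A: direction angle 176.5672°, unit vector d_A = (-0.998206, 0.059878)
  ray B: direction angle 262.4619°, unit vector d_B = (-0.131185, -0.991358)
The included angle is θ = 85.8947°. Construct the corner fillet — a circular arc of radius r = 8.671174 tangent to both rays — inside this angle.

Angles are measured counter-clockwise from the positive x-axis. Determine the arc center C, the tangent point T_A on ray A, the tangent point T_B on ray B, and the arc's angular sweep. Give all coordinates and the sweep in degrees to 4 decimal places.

bisector direction at 219.5146° = (-0.771463,-0.636274)
center distance |VC| = r/sin(θ/2) = 8.671174/sin(42.9474°) = 12.726909
C = V + |VC|·bis = (8.2036,-18.3829)
T_A = V + ((C−V)·d_A)·d_A = V + 9.3158·d_A = (8.7229,-9.7273)
T_B = V + ((C−V)·d_B)·d_B = V + 9.3158·d_B = (16.7999,-19.5205)
sweep = 180° − θ = 94.1053°

center=(8.2036,-18.3829) T_A=(8.7229,-9.7273) T_B=(16.7999,-19.5205) sweep=94.1053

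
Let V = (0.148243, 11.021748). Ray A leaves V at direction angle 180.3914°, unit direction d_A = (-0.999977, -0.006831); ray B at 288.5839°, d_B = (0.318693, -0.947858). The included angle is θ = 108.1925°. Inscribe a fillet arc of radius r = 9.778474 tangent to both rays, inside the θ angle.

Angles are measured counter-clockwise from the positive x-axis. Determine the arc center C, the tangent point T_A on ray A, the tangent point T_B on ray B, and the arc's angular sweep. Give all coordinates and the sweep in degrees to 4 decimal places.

bisector direction at 234.4877° = (-0.580878,-0.813990)
center distance |VC| = r/sin(θ/2) = 9.778474/sin(54.0962°) = 12.072142
C = V + |VC|·bis = (-6.8642,1.1951)
T_A = V + ((C−V)·d_A)·d_A = V + 7.0794·d_A = (-6.9310,10.9734)
T_B = V + ((C−V)·d_B)·d_B = V + 7.0794·d_B = (2.4044,4.3115)
sweep = 180° − θ = 71.8075°

center=(-6.8642,1.1951) T_A=(-6.9310,10.9734) T_B=(2.4044,4.3115) sweep=71.8075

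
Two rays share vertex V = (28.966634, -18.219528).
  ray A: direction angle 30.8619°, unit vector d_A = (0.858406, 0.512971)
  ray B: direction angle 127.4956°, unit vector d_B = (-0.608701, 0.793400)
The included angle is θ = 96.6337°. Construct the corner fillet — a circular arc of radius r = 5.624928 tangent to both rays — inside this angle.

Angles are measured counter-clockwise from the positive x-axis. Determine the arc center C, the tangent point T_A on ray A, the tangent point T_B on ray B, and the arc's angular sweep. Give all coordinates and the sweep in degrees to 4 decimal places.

bisector direction at 79.1788° = (0.187746,0.982218)
center distance |VC| = r/sin(θ/2) = 5.624928/sin(48.3169°) = 7.531700
C = V + |VC|·bis = (30.3807,-10.8218)
T_A = V + ((C−V)·d_A)·d_A = V + 5.0087·d_A = (33.2661,-15.6502)
T_B = V + ((C−V)·d_B)·d_B = V + 5.0087·d_B = (25.9179,-14.2457)
sweep = 180° − θ = 83.3663°

center=(30.3807,-10.8218) T_A=(33.2661,-15.6502) T_B=(25.9179,-14.2457) sweep=83.3663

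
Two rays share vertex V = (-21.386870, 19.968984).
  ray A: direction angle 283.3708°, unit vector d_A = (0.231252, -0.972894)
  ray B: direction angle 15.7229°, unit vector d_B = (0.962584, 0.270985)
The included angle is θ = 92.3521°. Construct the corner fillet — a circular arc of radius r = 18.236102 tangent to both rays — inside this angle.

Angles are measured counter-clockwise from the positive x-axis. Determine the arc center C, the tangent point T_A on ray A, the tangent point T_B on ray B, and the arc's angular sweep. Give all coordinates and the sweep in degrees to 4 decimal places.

bisector direction at 329.5468° = (0.862044,-0.506834)
center distance |VC| = r/sin(θ/2) = 18.236102/sin(46.1760°) = 25.276284
C = V + |VC|·bis = (0.4024,7.1581)
T_A = V + ((C−V)·d_A)·d_A = V + 17.5024·d_A = (-17.3394,2.9410)
T_B = V + ((C−V)·d_B)·d_B = V + 17.5024·d_B = (-4.5393,24.7119)
sweep = 180° − θ = 87.6479°

center=(0.4024,7.1581) T_A=(-17.3394,2.9410) T_B=(-4.5393,24.7119) sweep=87.6479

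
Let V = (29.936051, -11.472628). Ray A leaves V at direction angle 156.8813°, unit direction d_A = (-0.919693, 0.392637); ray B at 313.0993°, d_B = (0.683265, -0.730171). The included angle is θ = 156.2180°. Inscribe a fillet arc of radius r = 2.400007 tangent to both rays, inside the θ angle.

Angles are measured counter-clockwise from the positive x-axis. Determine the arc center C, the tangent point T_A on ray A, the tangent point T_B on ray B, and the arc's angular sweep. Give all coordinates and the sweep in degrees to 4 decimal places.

bisector direction at 234.9903° = (-0.573715,-0.819055)
center distance |VC| = r/sin(θ/2) = 2.400007/sin(78.1090°) = 2.452637
C = V + |VC|·bis = (28.5289,-13.4815)
T_A = V + ((C−V)·d_A)·d_A = V + 0.5054·d_A = (29.4713,-11.2742)
T_B = V + ((C−V)·d_B)·d_B = V + 0.5054·d_B = (30.2814,-11.8416)
sweep = 180° − θ = 23.7820°

center=(28.5289,-13.4815) T_A=(29.4713,-11.2742) T_B=(30.2814,-11.8416) sweep=23.7820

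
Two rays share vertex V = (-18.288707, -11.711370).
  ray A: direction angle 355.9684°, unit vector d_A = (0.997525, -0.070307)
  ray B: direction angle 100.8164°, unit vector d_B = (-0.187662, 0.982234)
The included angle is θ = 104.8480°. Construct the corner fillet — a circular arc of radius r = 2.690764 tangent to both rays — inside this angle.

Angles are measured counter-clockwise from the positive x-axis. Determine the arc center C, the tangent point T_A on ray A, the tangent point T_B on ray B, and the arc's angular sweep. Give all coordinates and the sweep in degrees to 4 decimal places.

bisector direction at 48.3924° = (0.664025,0.747710)
center distance |VC| = r/sin(θ/2) = 2.690764/sin(52.4240°) = 3.395092
C = V + |VC|·bis = (-16.0343,-9.1728)
T_A = V + ((C−V)·d_A)·d_A = V + 2.0704·d_A = (-16.2235,-11.8569)
T_B = V + ((C−V)·d_B)·d_B = V + 2.0704·d_B = (-18.6772,-9.6778)
sweep = 180° − θ = 75.1520°

center=(-16.0343,-9.1728) T_A=(-16.2235,-11.8569) T_B=(-18.6772,-9.6778) sweep=75.1520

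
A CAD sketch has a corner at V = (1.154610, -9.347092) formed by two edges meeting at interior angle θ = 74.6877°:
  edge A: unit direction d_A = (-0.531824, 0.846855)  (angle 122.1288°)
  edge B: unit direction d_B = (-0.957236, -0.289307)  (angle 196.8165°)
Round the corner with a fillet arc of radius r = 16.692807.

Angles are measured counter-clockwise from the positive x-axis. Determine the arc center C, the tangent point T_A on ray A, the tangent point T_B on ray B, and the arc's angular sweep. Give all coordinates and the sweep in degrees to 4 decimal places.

bisector direction at 159.4726° = (-0.936505,0.350654)
center distance |VC| = r/sin(θ/2) = 16.692807/sin(37.3439°) = 27.518775
C = V + |VC|·bis = (-24.6169,0.3025)
T_A = V + ((C−V)·d_A)·d_A = V + 21.8777·d_A = (-10.4805,9.1801)
T_B = V + ((C−V)·d_B)·d_B = V + 21.8777·d_B = (-19.7875,-15.6765)
sweep = 180° − θ = 105.3123°

center=(-24.6169,0.3025) T_A=(-10.4805,9.1801) T_B=(-19.7875,-15.6765) sweep=105.3123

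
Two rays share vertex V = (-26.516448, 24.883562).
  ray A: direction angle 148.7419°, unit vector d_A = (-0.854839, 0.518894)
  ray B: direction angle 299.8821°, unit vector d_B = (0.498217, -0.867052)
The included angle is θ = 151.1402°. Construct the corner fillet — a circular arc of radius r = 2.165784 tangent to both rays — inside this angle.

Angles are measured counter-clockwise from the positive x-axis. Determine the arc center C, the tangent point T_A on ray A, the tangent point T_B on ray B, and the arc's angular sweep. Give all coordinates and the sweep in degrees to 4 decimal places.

center=(-28.1166,23.3213) T_A=(-26.9928,25.1727) T_B=(-26.2388,24.4004) sweep=28.8598

bisector direction at 224.3120° = (-0.715546,-0.698565)
center distance |VC| = r/sin(θ/2) = 2.165784/sin(75.5701°) = 2.236333
C = V + |VC|·bis = (-28.1166,23.3213)
T_A = V + ((C−V)·d_A)·d_A = V + 0.5573·d_A = (-26.9928,25.1727)
T_B = V + ((C−V)·d_B)·d_B = V + 0.5573·d_B = (-26.2388,24.4004)
sweep = 180° − θ = 28.8598°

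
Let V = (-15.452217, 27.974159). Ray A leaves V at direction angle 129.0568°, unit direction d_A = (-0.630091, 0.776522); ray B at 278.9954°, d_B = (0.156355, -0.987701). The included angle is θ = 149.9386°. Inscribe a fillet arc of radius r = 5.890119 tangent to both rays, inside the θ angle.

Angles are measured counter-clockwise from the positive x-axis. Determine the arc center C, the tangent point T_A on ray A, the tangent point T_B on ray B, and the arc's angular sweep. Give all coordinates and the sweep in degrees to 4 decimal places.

center=(-21.0226,25.4910) T_A=(-16.4488,29.2023) T_B=(-15.2049,26.4120) sweep=30.0614

bisector direction at 204.0261° = (-0.913360,-0.407153)
center distance |VC| = r/sin(θ/2) = 5.890119/sin(74.9693°) = 6.098776
C = V + |VC|·bis = (-21.0226,25.4910)
T_A = V + ((C−V)·d_A)·d_A = V + 1.5816·d_A = (-16.4488,29.2023)
T_B = V + ((C−V)·d_B)·d_B = V + 1.5816·d_B = (-15.2049,26.4120)
sweep = 180° − θ = 30.0614°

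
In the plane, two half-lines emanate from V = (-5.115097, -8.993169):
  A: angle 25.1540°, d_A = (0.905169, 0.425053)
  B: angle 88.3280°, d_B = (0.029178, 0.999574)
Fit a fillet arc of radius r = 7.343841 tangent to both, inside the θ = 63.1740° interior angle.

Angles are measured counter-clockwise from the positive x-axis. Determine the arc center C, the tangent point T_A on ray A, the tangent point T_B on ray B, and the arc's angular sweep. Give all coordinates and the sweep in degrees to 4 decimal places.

bisector direction at 56.7410° = (0.548425,0.836200)
center distance |VC| = r/sin(θ/2) = 7.343841/sin(31.5870°) = 14.020512
C = V + |VC|·bis = (2.5741,2.7308)
T_A = V + ((C−V)·d_A)·d_A = V + 11.9433·d_A = (5.6956,-3.9166)
T_B = V + ((C−V)·d_B)·d_B = V + 11.9433·d_B = (-4.7666,2.9451)
sweep = 180° − θ = 116.8260°

center=(2.5741,2.7308) T_A=(5.6956,-3.9166) T_B=(-4.7666,2.9451) sweep=116.8260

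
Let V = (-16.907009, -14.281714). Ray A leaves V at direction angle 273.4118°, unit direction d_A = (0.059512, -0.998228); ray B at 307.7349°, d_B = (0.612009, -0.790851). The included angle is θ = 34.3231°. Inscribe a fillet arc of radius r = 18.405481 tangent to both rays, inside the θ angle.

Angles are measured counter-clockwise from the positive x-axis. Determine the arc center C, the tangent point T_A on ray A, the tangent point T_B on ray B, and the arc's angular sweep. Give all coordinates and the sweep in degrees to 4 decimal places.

center=(5.0128,-72.6808) T_A=(-13.3601,-73.7761) T_B=(19.5688,-61.4165) sweep=145.6769

bisector direction at 290.5734° = (0.351406,-0.936223)
center distance |VC| = r/sin(θ/2) = 18.405481/sin(17.1615°) = 62.377312
C = V + |VC|·bis = (5.0128,-72.6808)
T_A = V + ((C−V)·d_A)·d_A = V + 59.6001·d_A = (-13.3601,-73.7761)
T_B = V + ((C−V)·d_B)·d_B = V + 59.6001·d_B = (19.5688,-61.4165)
sweep = 180° − θ = 145.6769°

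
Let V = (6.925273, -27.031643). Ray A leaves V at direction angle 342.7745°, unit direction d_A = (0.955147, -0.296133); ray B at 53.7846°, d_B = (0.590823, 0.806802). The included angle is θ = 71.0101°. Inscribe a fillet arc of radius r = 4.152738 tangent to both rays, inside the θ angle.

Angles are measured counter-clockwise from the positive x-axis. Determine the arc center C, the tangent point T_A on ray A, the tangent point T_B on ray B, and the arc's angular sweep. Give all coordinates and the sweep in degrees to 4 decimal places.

center=(13.7148,-24.7889) T_A=(12.4850,-28.7554) T_B=(10.3644,-22.3354) sweep=108.9899

bisector direction at 18.2795° = (0.949537,0.313654)
center distance |VC| = r/sin(θ/2) = 4.152738/sin(35.5050°) = 7.150342
C = V + |VC|·bis = (13.7148,-24.7889)
T_A = V + ((C−V)·d_A)·d_A = V + 5.8208·d_A = (12.4850,-28.7554)
T_B = V + ((C−V)·d_B)·d_B = V + 5.8208·d_B = (10.3644,-22.3354)
sweep = 180° − θ = 108.9899°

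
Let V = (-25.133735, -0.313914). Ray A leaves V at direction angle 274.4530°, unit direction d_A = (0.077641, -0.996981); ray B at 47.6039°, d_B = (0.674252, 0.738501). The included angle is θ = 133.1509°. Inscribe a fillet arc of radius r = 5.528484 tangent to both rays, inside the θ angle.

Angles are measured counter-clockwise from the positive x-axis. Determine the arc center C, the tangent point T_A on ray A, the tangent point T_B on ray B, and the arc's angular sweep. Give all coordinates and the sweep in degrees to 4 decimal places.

bisector direction at 341.0284° = (0.945680,-0.325099)
center distance |VC| = r/sin(θ/2) = 5.528484/sin(66.5755°) = 6.025042
C = V + |VC|·bis = (-19.4360,-2.2726)
T_A = V + ((C−V)·d_A)·d_A = V + 2.3952·d_A = (-24.9478,-2.7019)
T_B = V + ((C−V)·d_B)·d_B = V + 2.3952·d_B = (-23.5188,1.4549)
sweep = 180° − θ = 46.8491°

center=(-19.4360,-2.2726) T_A=(-24.9478,-2.7019) T_B=(-23.5188,1.4549) sweep=46.8491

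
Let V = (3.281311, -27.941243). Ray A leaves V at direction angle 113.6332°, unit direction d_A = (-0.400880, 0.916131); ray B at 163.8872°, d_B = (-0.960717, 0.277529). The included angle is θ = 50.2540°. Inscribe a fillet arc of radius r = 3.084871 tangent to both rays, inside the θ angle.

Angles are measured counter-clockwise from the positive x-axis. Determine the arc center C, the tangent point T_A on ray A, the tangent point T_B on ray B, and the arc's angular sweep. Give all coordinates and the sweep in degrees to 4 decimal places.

center=(-2.1816,-23.1521) T_A=(0.6446,-21.9155) T_B=(-3.0377,-26.1158) sweep=129.7460

bisector direction at 138.7602° = (-0.751957,0.659212)
center distance |VC| = r/sin(θ/2) = 3.084871/sin(25.1270°) = 7.264911
C = V + |VC|·bis = (-2.1816,-23.1521)
T_A = V + ((C−V)·d_A)·d_A = V + 6.5774·d_A = (0.6446,-21.9155)
T_B = V + ((C−V)·d_B)·d_B = V + 6.5774·d_B = (-3.0377,-26.1158)
sweep = 180° − θ = 129.7460°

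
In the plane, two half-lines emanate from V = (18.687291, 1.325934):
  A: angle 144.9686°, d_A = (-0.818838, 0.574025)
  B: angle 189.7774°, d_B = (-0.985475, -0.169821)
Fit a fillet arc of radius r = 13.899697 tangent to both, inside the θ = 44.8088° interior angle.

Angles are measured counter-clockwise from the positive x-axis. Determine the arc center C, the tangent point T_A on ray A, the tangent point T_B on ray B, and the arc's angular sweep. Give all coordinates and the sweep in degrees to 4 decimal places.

bisector direction at 167.3730° = (-0.975814,0.218603)
center distance |VC| = r/sin(θ/2) = 13.899697/sin(22.4044°) = 36.468612
C = V + |VC|·bis = (-16.8993,9.2981)
T_A = V + ((C−V)·d_A)·d_A = V + 33.7158·d_A = (-8.9205,20.6797)
T_B = V + ((C−V)·d_B)·d_B = V + 33.7158·d_B = (-14.5388,-4.3997)
sweep = 180° − θ = 135.1912°

center=(-16.8993,9.2981) T_A=(-8.9205,20.6797) T_B=(-14.5388,-4.3997) sweep=135.1912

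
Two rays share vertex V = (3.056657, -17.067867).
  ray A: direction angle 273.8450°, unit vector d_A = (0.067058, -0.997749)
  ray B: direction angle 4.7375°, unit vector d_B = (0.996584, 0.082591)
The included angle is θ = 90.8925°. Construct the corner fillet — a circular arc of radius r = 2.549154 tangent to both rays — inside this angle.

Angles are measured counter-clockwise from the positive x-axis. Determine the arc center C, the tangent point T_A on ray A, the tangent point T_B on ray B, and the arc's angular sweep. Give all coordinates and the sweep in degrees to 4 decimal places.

bisector direction at 319.2913° = (0.758035,-0.652214)
center distance |VC| = r/sin(θ/2) = 2.549154/sin(45.4462°) = 3.577295
C = V + |VC|·bis = (5.7684,-19.4010)
T_A = V + ((C−V)·d_A)·d_A = V + 2.5098·d_A = (3.2250,-19.5720)
T_B = V + ((C−V)·d_B)·d_B = V + 2.5098·d_B = (5.5578,-16.8606)
sweep = 180° − θ = 89.1075°

center=(5.7684,-19.4010) T_A=(3.2250,-19.5720) T_B=(5.5578,-16.8606) sweep=89.1075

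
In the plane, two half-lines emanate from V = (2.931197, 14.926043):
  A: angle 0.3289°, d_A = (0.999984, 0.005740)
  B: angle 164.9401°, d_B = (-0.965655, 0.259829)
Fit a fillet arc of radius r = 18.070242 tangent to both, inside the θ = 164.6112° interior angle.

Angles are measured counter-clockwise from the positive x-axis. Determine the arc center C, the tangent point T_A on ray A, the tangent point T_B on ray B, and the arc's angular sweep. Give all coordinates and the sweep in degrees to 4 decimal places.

bisector direction at 82.6345° = (0.128198,0.991749)
center distance |VC| = r/sin(θ/2) = 18.070242/sin(82.3056°) = 18.234419
C = V + |VC|·bis = (5.2688,33.0100)
T_A = V + ((C−V)·d_A)·d_A = V + 2.4414·d_A = (5.3726,14.9401)
T_B = V + ((C−V)·d_B)·d_B = V + 2.4414·d_B = (0.5737,15.5604)
sweep = 180° − θ = 15.3888°

center=(5.2688,33.0100) T_A=(5.3726,14.9401) T_B=(0.5737,15.5604) sweep=15.3888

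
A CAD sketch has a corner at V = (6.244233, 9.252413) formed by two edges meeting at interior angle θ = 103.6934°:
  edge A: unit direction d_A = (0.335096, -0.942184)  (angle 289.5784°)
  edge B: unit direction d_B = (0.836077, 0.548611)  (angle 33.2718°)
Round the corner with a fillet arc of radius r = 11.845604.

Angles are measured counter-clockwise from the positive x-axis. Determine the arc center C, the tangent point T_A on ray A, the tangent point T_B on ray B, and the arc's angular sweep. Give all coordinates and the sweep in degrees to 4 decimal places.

center=(20.5234,4.4539) T_A=(9.3626,0.4845) T_B=(14.0247,14.3578) sweep=76.3066

bisector direction at 341.4251° = (0.947908,-0.318544)
center distance |VC| = r/sin(θ/2) = 11.845604/sin(51.8467°) = 15.063831
C = V + |VC|·bis = (20.5234,4.4539)
T_A = V + ((C−V)·d_A)·d_A = V + 9.3059·d_A = (9.3626,0.4845)
T_B = V + ((C−V)·d_B)·d_B = V + 9.3059·d_B = (14.0247,14.3578)
sweep = 180° − θ = 76.3066°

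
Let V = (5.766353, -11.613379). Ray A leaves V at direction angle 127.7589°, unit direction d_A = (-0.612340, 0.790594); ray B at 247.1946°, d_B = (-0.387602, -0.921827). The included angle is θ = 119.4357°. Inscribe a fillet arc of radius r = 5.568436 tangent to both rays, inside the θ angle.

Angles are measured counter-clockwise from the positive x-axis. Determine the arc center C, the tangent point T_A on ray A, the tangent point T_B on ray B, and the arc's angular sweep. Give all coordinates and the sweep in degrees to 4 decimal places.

bisector direction at 187.4767° = (-0.991498,-0.130124)
center distance |VC| = r/sin(θ/2) = 5.568436/sin(59.7178°) = 6.448287
C = V + |VC|·bis = (-0.6271,-12.4525)
T_A = V + ((C−V)·d_A)·d_A = V + 3.2516·d_A = (3.7753,-9.0427)
T_B = V + ((C−V)·d_B)·d_B = V + 3.2516·d_B = (4.5060,-14.6108)
sweep = 180° − θ = 60.5643°

center=(-0.6271,-12.4525) T_A=(3.7753,-9.0427) T_B=(4.5060,-14.6108) sweep=60.5643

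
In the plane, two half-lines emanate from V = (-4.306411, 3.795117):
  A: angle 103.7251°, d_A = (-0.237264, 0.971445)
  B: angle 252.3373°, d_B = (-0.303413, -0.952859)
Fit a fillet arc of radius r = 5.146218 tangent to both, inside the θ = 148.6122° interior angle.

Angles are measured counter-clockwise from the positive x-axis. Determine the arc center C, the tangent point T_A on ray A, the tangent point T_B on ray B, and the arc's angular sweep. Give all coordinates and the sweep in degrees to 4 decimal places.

center=(-9.6488,3.9788) T_A=(-4.6495,5.1998) T_B=(-4.7451,2.4173) sweep=31.3878

bisector direction at 178.0312° = (-0.999410,0.034355)
center distance |VC| = r/sin(θ/2) = 5.146218/sin(74.3061°) = 5.345495
C = V + |VC|·bis = (-9.6488,3.9788)
T_A = V + ((C−V)·d_A)·d_A = V + 1.4459·d_A = (-4.6495,5.1998)
T_B = V + ((C−V)·d_B)·d_B = V + 1.4459·d_B = (-4.7451,2.4173)
sweep = 180° − θ = 31.3878°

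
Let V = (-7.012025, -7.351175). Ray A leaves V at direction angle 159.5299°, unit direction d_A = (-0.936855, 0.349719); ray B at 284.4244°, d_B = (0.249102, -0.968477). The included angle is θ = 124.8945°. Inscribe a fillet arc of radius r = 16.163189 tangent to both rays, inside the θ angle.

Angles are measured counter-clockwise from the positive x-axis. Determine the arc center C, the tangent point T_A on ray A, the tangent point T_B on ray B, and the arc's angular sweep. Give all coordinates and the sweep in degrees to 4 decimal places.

center=(-20.5650,-19.5446) T_A=(-14.9125,-4.4020) T_B=(-4.9114,-15.5183) sweep=55.1055

bisector direction at 221.9772° = (-0.743412,-0.668834)
center distance |VC| = r/sin(θ/2) = 16.163189/sin(62.4472°) = 18.230833
C = V + |VC|·bis = (-20.5650,-19.5446)
T_A = V + ((C−V)·d_A)·d_A = V + 8.4329·d_A = (-14.9125,-4.4020)
T_B = V + ((C−V)·d_B)·d_B = V + 8.4329·d_B = (-4.9114,-15.5183)
sweep = 180° − θ = 55.1055°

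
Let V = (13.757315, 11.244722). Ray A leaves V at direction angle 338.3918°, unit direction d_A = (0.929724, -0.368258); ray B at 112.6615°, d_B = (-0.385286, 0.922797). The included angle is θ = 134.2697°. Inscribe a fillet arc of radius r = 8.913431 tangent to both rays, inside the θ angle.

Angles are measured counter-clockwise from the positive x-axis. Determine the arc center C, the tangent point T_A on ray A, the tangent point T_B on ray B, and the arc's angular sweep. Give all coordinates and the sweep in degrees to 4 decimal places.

bisector direction at 45.5267° = (0.700577,0.713576)
center distance |VC| = r/sin(θ/2) = 8.913431/sin(67.1349°) = 9.673561
C = V + |VC|·bis = (20.5344,18.1475)
T_A = V + ((C−V)·d_A)·d_A = V + 3.7588·d_A = (17.2520,9.8605)
T_B = V + ((C−V)·d_B)·d_B = V + 3.7588·d_B = (12.3091,14.7133)
sweep = 180° − θ = 45.7303°

center=(20.5344,18.1475) T_A=(17.2520,9.8605) T_B=(12.3091,14.7133) sweep=45.7303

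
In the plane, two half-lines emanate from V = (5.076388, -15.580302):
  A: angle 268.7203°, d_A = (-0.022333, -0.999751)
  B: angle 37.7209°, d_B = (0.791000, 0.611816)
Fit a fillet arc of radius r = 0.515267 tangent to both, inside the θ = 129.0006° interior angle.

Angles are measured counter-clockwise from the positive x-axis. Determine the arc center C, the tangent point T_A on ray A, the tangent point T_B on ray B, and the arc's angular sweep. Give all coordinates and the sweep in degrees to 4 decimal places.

center=(5.5860,-15.8375) T_A=(5.0709,-15.8260) T_B=(5.2708,-15.4299) sweep=50.9994

bisector direction at 333.2206° = (0.892748,-0.450557)
center distance |VC| = r/sin(θ/2) = 0.515267/sin(64.5003°) = 0.570878
C = V + |VC|·bis = (5.5860,-15.8375)
T_A = V + ((C−V)·d_A)·d_A = V + 0.2458·d_A = (5.0709,-15.8260)
T_B = V + ((C−V)·d_B)·d_B = V + 0.2458·d_B = (5.2708,-15.4299)
sweep = 180° − θ = 50.9994°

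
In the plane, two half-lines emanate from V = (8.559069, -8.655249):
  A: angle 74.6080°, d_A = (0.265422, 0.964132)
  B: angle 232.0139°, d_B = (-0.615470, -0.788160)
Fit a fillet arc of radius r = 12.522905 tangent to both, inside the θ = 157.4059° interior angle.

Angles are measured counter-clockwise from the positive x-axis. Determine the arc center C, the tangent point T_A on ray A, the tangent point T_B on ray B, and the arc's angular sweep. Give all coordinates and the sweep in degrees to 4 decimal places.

center=(-2.8507,-2.9195) T_A=(9.2231,-6.2433) T_B=(7.0194,-10.6270) sweep=22.5941

bisector direction at 153.3110° = (-0.893457,0.449148)
center distance |VC| = r/sin(θ/2) = 12.522905/sin(78.7030°) = 12.770333
C = V + |VC|·bis = (-2.8507,-2.9195)
T_A = V + ((C−V)·d_A)·d_A = V + 2.5017·d_A = (9.2231,-6.2433)
T_B = V + ((C−V)·d_B)·d_B = V + 2.5017·d_B = (7.0194,-10.6270)
sweep = 180° − θ = 22.5941°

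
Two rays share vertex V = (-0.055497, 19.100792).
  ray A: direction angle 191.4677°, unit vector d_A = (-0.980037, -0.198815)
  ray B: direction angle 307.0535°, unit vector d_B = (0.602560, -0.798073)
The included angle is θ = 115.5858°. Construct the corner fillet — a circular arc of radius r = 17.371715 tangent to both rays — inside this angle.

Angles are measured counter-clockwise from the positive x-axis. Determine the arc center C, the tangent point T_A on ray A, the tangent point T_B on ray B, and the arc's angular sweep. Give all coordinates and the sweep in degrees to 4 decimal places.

center=(-7.3258,-0.0997) T_A=(-10.7796,16.9252) T_B=(6.5381,10.3678) sweep=64.4142

bisector direction at 249.2606° = (-0.354118,-0.935201)
center distance |VC| = r/sin(θ/2) = 17.371715/sin(57.7929°) = 20.530857
C = V + |VC|·bis = (-7.3258,-0.0997)
T_A = V + ((C−V)·d_A)·d_A = V + 10.9426·d_A = (-10.7796,16.9252)
T_B = V + ((C−V)·d_B)·d_B = V + 10.9426·d_B = (6.5381,10.3678)
sweep = 180° − θ = 64.4142°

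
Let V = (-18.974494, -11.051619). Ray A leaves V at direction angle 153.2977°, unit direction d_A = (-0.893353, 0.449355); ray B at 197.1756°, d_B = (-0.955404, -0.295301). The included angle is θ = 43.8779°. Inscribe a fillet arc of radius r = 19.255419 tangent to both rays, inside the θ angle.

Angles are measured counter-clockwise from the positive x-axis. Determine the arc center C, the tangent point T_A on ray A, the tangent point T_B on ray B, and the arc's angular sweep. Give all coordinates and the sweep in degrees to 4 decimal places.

bisector direction at 175.2366° = (-0.996546,0.083040)
center distance |VC| = r/sin(θ/2) = 19.255419/sin(21.9389°) = 51.537656
C = V + |VC|·bis = (-70.3341,-6.7719)
T_A = V + ((C−V)·d_A)·d_A = V + 47.8054·d_A = (-61.6816,10.4300)
T_B = V + ((C−V)·d_B)·d_B = V + 47.8054·d_B = (-64.6480,-25.1686)
sweep = 180° − θ = 136.1221°

center=(-70.3341,-6.7719) T_A=(-61.6816,10.4300) T_B=(-64.6480,-25.1686) sweep=136.1221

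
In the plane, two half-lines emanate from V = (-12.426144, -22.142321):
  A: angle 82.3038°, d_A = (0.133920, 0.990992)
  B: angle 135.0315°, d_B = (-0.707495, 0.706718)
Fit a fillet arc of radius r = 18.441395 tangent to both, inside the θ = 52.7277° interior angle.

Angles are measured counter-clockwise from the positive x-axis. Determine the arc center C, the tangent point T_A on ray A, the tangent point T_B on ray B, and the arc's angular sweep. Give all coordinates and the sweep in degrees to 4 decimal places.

center=(-25.7184,17.2011) T_A=(-7.4431,14.7314) T_B=(-38.7513,4.1539) sweep=127.2723

bisector direction at 108.6676° = (-0.320078,0.947391)
center distance |VC| = r/sin(θ/2) = 18.441395/sin(26.3638°) = 41.528131
C = V + |VC|·bis = (-25.7184,17.2011)
T_A = V + ((C−V)·d_A)·d_A = V + 37.2089·d_A = (-7.4431,14.7314)
T_B = V + ((C−V)·d_B)·d_B = V + 37.2089·d_B = (-38.7513,4.1539)
sweep = 180° − θ = 127.2723°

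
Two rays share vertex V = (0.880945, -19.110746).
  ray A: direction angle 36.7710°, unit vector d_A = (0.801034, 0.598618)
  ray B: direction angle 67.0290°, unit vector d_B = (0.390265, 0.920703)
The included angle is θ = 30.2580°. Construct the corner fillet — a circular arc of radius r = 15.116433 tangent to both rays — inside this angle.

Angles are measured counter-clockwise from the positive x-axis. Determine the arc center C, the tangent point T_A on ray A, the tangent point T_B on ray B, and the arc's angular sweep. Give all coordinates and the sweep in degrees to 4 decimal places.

center=(36.6190,26.4677) T_A=(45.6679,14.3589) T_B=(22.7012,32.3671) sweep=149.7420

bisector direction at 51.9000° = (0.617036,0.786935)
center distance |VC| = r/sin(θ/2) = 15.116433/sin(15.1290°) = 57.918889
C = V + |VC|·bis = (36.6190,26.4677)
T_A = V + ((C−V)·d_A)·d_A = V + 55.9115·d_A = (45.6679,14.3589)
T_B = V + ((C−V)·d_B)·d_B = V + 55.9115·d_B = (22.7012,32.3671)
sweep = 180° − θ = 149.7420°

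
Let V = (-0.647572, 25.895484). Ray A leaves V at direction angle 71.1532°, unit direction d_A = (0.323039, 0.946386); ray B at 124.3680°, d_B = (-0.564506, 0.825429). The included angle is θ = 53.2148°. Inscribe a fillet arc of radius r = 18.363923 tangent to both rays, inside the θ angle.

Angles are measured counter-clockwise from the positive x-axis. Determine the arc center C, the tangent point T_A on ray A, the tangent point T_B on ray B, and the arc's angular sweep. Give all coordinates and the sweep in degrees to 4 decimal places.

bisector direction at 97.7606° = (-0.135034,0.990841)
center distance |VC| = r/sin(θ/2) = 18.363923/sin(26.6074°) = 41.002379
C = V + |VC|·bis = (-6.1843,66.5223)
T_A = V + ((C−V)·d_A)·d_A = V + 36.6601·d_A = (11.1951,60.5901)
T_B = V + ((C−V)·d_B)·d_B = V + 36.6601·d_B = (-21.3424,56.1558)
sweep = 180° − θ = 126.7852°

center=(-6.1843,66.5223) T_A=(11.1951,60.5901) T_B=(-21.3424,56.1558) sweep=126.7852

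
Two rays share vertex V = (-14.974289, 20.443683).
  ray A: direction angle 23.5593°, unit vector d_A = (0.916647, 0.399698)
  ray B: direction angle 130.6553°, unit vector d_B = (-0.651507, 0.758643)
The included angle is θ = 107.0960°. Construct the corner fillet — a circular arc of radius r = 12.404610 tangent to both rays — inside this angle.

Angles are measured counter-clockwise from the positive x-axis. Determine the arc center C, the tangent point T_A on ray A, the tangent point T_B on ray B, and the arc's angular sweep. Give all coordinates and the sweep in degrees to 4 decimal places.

bisector direction at 77.1073° = (0.223126,0.974790)
center distance |VC| = r/sin(θ/2) = 12.404610/sin(53.5480°) = 15.421812
C = V + |VC|·bis = (-11.5333,35.4767)
T_A = V + ((C−V)·d_A)·d_A = V + 9.1629·d_A = (-6.5752,24.1061)
T_B = V + ((C−V)·d_B)·d_B = V + 9.1629·d_B = (-20.9440,27.3950)
sweep = 180° − θ = 72.9040°

center=(-11.5333,35.4767) T_A=(-6.5752,24.1061) T_B=(-20.9440,27.3950) sweep=72.9040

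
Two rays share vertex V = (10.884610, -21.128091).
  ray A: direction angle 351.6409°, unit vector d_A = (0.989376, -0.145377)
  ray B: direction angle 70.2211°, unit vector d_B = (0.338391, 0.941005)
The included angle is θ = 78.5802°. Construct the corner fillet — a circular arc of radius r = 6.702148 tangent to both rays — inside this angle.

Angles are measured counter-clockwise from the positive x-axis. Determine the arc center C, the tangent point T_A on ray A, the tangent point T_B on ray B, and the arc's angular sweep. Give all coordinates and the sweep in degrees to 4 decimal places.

center=(19.9632,-15.6880) T_A=(18.9889,-22.3189) T_B=(13.6565,-13.4200) sweep=101.4198

bisector direction at 30.9310° = (0.857787,0.514005)
center distance |VC| = r/sin(θ/2) = 6.702148/sin(39.2901°) = 10.583779
C = V + |VC|·bis = (19.9632,-15.6880)
T_A = V + ((C−V)·d_A)·d_A = V + 8.1913·d_A = (18.9889,-22.3189)
T_B = V + ((C−V)·d_B)·d_B = V + 8.1913·d_B = (13.6565,-13.4200)
sweep = 180° − θ = 101.4198°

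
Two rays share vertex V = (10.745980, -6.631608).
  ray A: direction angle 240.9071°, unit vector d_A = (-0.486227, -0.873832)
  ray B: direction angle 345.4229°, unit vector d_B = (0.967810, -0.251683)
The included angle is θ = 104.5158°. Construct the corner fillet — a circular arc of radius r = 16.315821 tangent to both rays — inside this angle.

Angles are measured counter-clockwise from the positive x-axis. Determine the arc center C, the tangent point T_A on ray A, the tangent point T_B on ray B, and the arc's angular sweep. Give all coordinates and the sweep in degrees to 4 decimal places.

bisector direction at 293.1650° = (0.393380,-0.919376)
center distance |VC| = r/sin(θ/2) = 16.315821/sin(52.2579°) = 20.632724
C = V + |VC|·bis = (18.8625,-25.6008)
T_A = V + ((C−V)·d_A)·d_A = V + 12.6295·d_A = (4.6052,-17.6676)
T_B = V + ((C−V)·d_B)·d_B = V + 12.6295·d_B = (22.9689,-9.8102)
sweep = 180° − θ = 75.4842°

center=(18.8625,-25.6008) T_A=(4.6052,-17.6676) T_B=(22.9689,-9.8102) sweep=75.4842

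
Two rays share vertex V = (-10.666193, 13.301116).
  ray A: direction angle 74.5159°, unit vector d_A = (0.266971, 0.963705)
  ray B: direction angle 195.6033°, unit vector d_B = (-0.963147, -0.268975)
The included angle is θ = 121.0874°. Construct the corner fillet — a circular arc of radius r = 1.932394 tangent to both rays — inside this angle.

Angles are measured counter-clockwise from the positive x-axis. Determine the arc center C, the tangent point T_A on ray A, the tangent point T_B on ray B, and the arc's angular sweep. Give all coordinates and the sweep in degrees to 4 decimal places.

bisector direction at 135.0596° = (-0.707842,0.706371)
center distance |VC| = r/sin(θ/2) = 1.932394/sin(60.5437°) = 2.219278
C = V + |VC|·bis = (-12.2371,14.8687)
T_A = V + ((C−V)·d_A)·d_A = V + 1.0914·d_A = (-10.3748,14.3529)
T_B = V + ((C−V)·d_B)·d_B = V + 1.0914·d_B = (-11.7173,13.0076)
sweep = 180° − θ = 58.9126°

center=(-12.2371,14.8687) T_A=(-10.3748,14.3529) T_B=(-11.7173,13.0076) sweep=58.9126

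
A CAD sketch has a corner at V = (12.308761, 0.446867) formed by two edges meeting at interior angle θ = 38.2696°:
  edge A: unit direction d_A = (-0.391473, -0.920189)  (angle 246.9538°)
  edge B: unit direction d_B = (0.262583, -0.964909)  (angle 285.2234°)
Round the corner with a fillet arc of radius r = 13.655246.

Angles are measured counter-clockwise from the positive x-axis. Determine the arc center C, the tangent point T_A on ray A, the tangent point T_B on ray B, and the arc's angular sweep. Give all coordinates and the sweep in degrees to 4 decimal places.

bisector direction at 266.0886° = (-0.068214,-0.997671)
center distance |VC| = r/sin(θ/2) = 13.655246/sin(19.1348°) = 41.658293
C = V + |VC|·bis = (9.4671,-41.1144)
T_A = V + ((C−V)·d_A)·d_A = V + 39.3567·d_A = (-3.0983,-35.7687)
T_B = V + ((C−V)·d_B)·d_B = V + 39.3567·d_B = (22.6432,-37.5288)
sweep = 180° − θ = 141.7304°

center=(9.4671,-41.1144) T_A=(-3.0983,-35.7687) T_B=(22.6432,-37.5288) sweep=141.7304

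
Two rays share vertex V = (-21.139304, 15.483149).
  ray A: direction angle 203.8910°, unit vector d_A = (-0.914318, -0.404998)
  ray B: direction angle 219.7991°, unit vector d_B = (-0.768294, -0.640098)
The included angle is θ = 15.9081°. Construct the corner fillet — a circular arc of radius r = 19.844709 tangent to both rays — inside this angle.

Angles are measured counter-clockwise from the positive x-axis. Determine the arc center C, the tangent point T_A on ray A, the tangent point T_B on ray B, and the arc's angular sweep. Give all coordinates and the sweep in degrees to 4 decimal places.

center=(-142.9617,-60.1826) T_A=(-150.9988,-42.0382) T_B=(-130.2591,-75.4292) sweep=164.0919

bisector direction at 211.8450° = (-0.849478,-0.527624)
center distance |VC| = r/sin(θ/2) = 19.844709/sin(7.9540°) = 143.408508
C = V + |VC|·bis = (-142.9617,-60.1826)
T_A = V + ((C−V)·d_A)·d_A = V + 142.0288·d_A = (-150.9988,-42.0382)
T_B = V + ((C−V)·d_B)·d_B = V + 142.0288·d_B = (-130.2591,-75.4292)
sweep = 180° − θ = 164.0919°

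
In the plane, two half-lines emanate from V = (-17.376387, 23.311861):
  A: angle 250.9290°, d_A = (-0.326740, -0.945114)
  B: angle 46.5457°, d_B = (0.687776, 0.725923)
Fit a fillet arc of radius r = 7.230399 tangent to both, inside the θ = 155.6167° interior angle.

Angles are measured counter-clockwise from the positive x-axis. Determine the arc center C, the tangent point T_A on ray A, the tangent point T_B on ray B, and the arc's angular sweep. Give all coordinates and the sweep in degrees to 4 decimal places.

center=(-11.0533,19.4730) T_A=(-17.8868,21.8354) T_B=(-16.3020,24.4459) sweep=24.3833

bisector direction at 328.7374° = (0.854797,-0.518962)
center distance |VC| = r/sin(θ/2) = 7.230399/sin(77.8084°) = 7.397231
C = V + |VC|·bis = (-11.0533,19.4730)
T_A = V + ((C−V)·d_A)·d_A = V + 1.5622·d_A = (-17.8868,21.8354)
T_B = V + ((C−V)·d_B)·d_B = V + 1.5622·d_B = (-16.3020,24.4459)
sweep = 180° − θ = 24.3833°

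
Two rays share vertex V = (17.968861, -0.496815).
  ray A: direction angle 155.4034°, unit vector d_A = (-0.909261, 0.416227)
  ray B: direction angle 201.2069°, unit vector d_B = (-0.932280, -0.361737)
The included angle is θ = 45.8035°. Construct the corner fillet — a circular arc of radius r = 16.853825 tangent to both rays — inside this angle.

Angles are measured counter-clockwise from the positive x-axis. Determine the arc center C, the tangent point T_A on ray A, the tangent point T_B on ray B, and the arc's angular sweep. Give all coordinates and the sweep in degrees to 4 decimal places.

bisector direction at 178.3051° = (-0.999563,0.029576)
center distance |VC| = r/sin(θ/2) = 16.853825/sin(22.9017°) = 43.309096
C = V + |VC|·bis = (-25.3213,0.7841)
T_A = V + ((C−V)·d_A)·d_A = V + 39.8952·d_A = (-18.3063,16.1086)
T_B = V + ((C−V)·d_B)·d_B = V + 39.8952·d_B = (-19.2246,-14.9284)
sweep = 180° − θ = 134.1965°

center=(-25.3213,0.7841) T_A=(-18.3063,16.1086) T_B=(-19.2246,-14.9284) sweep=134.1965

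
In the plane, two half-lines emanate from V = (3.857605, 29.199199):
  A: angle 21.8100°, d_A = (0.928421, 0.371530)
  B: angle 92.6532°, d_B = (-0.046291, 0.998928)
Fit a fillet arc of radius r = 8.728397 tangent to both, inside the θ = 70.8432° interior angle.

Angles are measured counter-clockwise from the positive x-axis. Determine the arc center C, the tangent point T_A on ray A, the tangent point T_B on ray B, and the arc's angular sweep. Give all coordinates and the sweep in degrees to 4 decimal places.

center=(12.0086,41.8623) T_A=(15.2514,33.7587) T_B=(3.2895,41.4583) sweep=109.1568

bisector direction at 57.2316° = (0.541245,0.840865)
center distance |VC| = r/sin(θ/2) = 8.728397/sin(35.4216°) = 15.059647
C = V + |VC|·bis = (12.0086,41.8623)
T_A = V + ((C−V)·d_A)·d_A = V + 12.2722·d_A = (15.2514,33.7587)
T_B = V + ((C−V)·d_B)·d_B = V + 12.2722·d_B = (3.2895,41.4583)
sweep = 180° − θ = 109.1568°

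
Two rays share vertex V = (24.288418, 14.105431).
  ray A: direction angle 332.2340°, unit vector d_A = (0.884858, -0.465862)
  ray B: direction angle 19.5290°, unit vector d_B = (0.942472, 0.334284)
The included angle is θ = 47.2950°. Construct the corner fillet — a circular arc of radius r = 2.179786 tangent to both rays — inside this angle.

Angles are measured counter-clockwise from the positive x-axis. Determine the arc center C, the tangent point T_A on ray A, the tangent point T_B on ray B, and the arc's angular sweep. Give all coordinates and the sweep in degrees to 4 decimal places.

center=(29.7088,13.7151) T_A=(28.6933,11.7863) T_B=(28.9801,15.7695) sweep=132.7050

bisector direction at 355.8815° = (0.997418,-0.071820)
center distance |VC| = r/sin(θ/2) = 2.179786/sin(23.6475°) = 5.434404
C = V + |VC|·bis = (29.7088,13.7151)
T_A = V + ((C−V)·d_A)·d_A = V + 4.9781·d_A = (28.6933,11.7863)
T_B = V + ((C−V)·d_B)·d_B = V + 4.9781·d_B = (28.9801,15.7695)
sweep = 180° − θ = 132.7050°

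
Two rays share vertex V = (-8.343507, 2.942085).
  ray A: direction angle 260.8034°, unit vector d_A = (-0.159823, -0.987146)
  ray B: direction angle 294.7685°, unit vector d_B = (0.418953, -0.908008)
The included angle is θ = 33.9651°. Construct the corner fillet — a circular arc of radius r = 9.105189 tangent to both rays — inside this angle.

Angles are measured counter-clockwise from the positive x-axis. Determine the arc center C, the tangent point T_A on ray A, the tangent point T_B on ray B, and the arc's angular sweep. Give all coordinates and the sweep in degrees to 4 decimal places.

center=(-4.1203,-27.9441) T_A=(-13.1085,-26.4889) T_B=(4.1472,-24.1294) sweep=146.0349

bisector direction at 277.7860° = (0.135473,-0.990781)
center distance |VC| = r/sin(θ/2) = 9.105189/sin(16.9825°) = 31.173567
C = V + |VC|·bis = (-4.1203,-27.9441)
T_A = V + ((C−V)·d_A)·d_A = V + 29.8142·d_A = (-13.1085,-26.4889)
T_B = V + ((C−V)·d_B)·d_B = V + 29.8142·d_B = (4.1472,-24.1294)
sweep = 180° − θ = 146.0349°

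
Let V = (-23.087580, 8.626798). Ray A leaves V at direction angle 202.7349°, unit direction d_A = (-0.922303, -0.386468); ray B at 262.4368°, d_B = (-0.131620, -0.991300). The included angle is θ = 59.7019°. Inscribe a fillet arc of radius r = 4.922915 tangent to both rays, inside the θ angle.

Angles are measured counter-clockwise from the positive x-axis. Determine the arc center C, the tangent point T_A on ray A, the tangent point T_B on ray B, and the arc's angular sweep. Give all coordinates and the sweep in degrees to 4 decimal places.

center=(-29.0967,0.7712) T_A=(-30.9993,5.3116) T_B=(-24.2166,0.1232) sweep=120.2981

bisector direction at 232.5859° = (-0.607572,-0.794265)
center distance |VC| = r/sin(θ/2) = 4.922915/sin(29.8510°) = 9.890428
C = V + |VC|·bis = (-29.0967,0.7712)
T_A = V + ((C−V)·d_A)·d_A = V + 8.5782·d_A = (-30.9993,5.3116)
T_B = V + ((C−V)·d_B)·d_B = V + 8.5782·d_B = (-24.2166,0.1232)
sweep = 180° − θ = 120.2981°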